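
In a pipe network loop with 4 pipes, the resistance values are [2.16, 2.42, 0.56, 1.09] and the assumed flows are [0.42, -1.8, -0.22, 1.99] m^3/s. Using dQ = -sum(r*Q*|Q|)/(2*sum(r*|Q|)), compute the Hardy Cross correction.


Numerator terms (r*Q*|Q|): 2.16*0.42*|0.42| = 0.381; 2.42*-1.8*|-1.8| = -7.8408; 0.56*-0.22*|-0.22| = -0.0271; 1.09*1.99*|1.99| = 4.3165.
Sum of numerator = -3.1704.
Denominator terms (r*|Q|): 2.16*|0.42| = 0.9072; 2.42*|-1.8| = 4.356; 0.56*|-0.22| = 0.1232; 1.09*|1.99| = 2.1691.
2 * sum of denominator = 2 * 7.5555 = 15.111.
dQ = --3.1704 / 15.111 = 0.2098 m^3/s.

0.2098


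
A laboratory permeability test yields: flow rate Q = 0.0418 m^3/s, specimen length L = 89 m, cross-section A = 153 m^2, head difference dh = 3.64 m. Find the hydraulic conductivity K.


From K = Q*L / (A*dh):
Numerator: Q*L = 0.0418 * 89 = 3.7202.
Denominator: A*dh = 153 * 3.64 = 556.92.
K = 3.7202 / 556.92 = 0.00668 m/s.

0.00668


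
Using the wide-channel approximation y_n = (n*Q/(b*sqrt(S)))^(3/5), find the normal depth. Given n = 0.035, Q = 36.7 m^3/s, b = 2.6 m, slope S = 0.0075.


We use the wide-channel approximation y_n = (n*Q/(b*sqrt(S)))^(3/5).
sqrt(S) = sqrt(0.0075) = 0.086603.
Numerator: n*Q = 0.035 * 36.7 = 1.2845.
Denominator: b*sqrt(S) = 2.6 * 0.086603 = 0.225168.
arg = 5.7047.
y_n = 5.7047^(3/5) = 2.8427 m.

2.8427


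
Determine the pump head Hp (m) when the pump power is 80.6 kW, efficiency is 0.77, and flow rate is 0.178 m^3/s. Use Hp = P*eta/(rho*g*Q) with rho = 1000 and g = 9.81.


Pump head formula: Hp = P * eta / (rho * g * Q).
Numerator: P * eta = 80.6 * 1000 * 0.77 = 62062.0 W.
Denominator: rho * g * Q = 1000 * 9.81 * 0.178 = 1746.18.
Hp = 62062.0 / 1746.18 = 35.54 m.

35.54


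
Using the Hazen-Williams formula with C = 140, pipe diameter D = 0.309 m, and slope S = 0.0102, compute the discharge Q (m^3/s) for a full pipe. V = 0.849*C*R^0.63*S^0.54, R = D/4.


For a full circular pipe, R = D/4 = 0.309/4 = 0.0772 m.
V = 0.849 * 140 * 0.0772^0.63 * 0.0102^0.54
  = 0.849 * 140 * 0.19924 * 0.084071
  = 1.9909 m/s.
Pipe area A = pi*D^2/4 = pi*0.309^2/4 = 0.075 m^2.
Q = A * V = 0.075 * 1.9909 = 0.1493 m^3/s.

0.1493


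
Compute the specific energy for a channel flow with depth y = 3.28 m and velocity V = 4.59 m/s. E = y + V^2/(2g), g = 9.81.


Specific energy E = y + V^2/(2g).
Velocity head = V^2/(2g) = 4.59^2 / (2*9.81) = 21.0681 / 19.62 = 1.0738 m.
E = 3.28 + 1.0738 = 4.3538 m.

4.3538


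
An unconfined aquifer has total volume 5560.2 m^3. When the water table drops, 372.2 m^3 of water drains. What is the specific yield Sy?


Specific yield Sy = Volume drained / Total volume.
Sy = 372.2 / 5560.2
   = 0.0669.

0.0669


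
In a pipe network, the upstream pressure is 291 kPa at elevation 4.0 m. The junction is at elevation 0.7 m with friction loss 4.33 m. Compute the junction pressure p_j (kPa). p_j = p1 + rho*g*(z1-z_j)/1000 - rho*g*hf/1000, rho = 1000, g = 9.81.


Junction pressure: p_j = p1 + rho*g*(z1 - z_j)/1000 - rho*g*hf/1000.
Elevation term = 1000*9.81*(4.0 - 0.7)/1000 = 32.373 kPa.
Friction term = 1000*9.81*4.33/1000 = 42.477 kPa.
p_j = 291 + 32.373 - 42.477 = 280.9 kPa.

280.9


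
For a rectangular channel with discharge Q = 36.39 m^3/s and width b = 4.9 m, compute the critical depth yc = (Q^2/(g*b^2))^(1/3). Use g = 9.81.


Using yc = (Q^2 / (g * b^2))^(1/3):
Q^2 = 36.39^2 = 1324.23.
g * b^2 = 9.81 * 4.9^2 = 9.81 * 24.01 = 235.54.
Q^2 / (g*b^2) = 1324.23 / 235.54 = 5.6221.
yc = 5.6221^(1/3) = 1.7781 m.

1.7781


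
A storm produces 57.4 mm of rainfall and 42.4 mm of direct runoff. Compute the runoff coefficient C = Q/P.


The runoff coefficient C = runoff depth / rainfall depth.
C = 42.4 / 57.4
  = 0.7387.

0.7387


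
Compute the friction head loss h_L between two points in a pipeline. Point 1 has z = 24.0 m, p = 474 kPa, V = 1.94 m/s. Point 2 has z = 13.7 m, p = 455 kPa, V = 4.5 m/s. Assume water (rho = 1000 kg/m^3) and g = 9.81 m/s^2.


Total head at each section: H = z + p/(rho*g) + V^2/(2g).
H1 = 24.0 + 474*1000/(1000*9.81) + 1.94^2/(2*9.81)
   = 24.0 + 48.318 + 0.1918
   = 72.51 m.
H2 = 13.7 + 455*1000/(1000*9.81) + 4.5^2/(2*9.81)
   = 13.7 + 46.381 + 1.0321
   = 61.113 m.
h_L = H1 - H2 = 72.51 - 61.113 = 11.397 m.

11.397


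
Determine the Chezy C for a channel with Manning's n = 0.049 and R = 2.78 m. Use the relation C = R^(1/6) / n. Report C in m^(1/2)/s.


The Chezy coefficient relates to Manning's n through C = R^(1/6) / n.
R^(1/6) = 2.78^(1/6) = 1.185789.
C = 1.185789 / 0.049 = 24.2 m^(1/2)/s.

24.2


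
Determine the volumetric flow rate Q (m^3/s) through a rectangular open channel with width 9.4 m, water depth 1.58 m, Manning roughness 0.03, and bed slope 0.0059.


For a rectangular channel, the cross-sectional area A = b * y = 9.4 * 1.58 = 14.85 m^2.
The wetted perimeter P = b + 2y = 9.4 + 2*1.58 = 12.56 m.
Hydraulic radius R = A/P = 14.85/12.56 = 1.1825 m.
Velocity V = (1/n)*R^(2/3)*S^(1/2) = (1/0.03)*1.1825^(2/3)*0.0059^(1/2) = 2.8631 m/s.
Discharge Q = A * V = 14.85 * 2.8631 = 42.523 m^3/s.

42.523


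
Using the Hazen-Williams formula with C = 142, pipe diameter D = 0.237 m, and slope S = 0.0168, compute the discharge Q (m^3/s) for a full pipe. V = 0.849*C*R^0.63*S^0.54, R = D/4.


For a full circular pipe, R = D/4 = 0.237/4 = 0.0592 m.
V = 0.849 * 142 * 0.0592^0.63 * 0.0168^0.54
  = 0.849 * 142 * 0.168575 * 0.11007
  = 2.237 m/s.
Pipe area A = pi*D^2/4 = pi*0.237^2/4 = 0.0441 m^2.
Q = A * V = 0.0441 * 2.237 = 0.0987 m^3/s.

0.0987


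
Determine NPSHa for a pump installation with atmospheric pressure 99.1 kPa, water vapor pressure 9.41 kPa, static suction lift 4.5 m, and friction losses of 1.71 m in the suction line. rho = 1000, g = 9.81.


NPSHa = p_atm/(rho*g) - z_s - hf_s - p_vap/(rho*g).
p_atm/(rho*g) = 99.1*1000 / (1000*9.81) = 10.102 m.
p_vap/(rho*g) = 9.41*1000 / (1000*9.81) = 0.959 m.
NPSHa = 10.102 - 4.5 - 1.71 - 0.959
      = 2.93 m.

2.93


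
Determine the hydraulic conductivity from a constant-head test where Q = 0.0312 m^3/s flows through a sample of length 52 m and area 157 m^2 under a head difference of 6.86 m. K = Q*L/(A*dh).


From K = Q*L / (A*dh):
Numerator: Q*L = 0.0312 * 52 = 1.6224.
Denominator: A*dh = 157 * 6.86 = 1077.02.
K = 1.6224 / 1077.02 = 0.001506 m/s.

0.001506


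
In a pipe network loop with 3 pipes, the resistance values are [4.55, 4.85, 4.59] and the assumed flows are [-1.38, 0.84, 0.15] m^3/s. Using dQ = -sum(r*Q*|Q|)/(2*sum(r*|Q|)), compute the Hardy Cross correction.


Numerator terms (r*Q*|Q|): 4.55*-1.38*|-1.38| = -8.665; 4.85*0.84*|0.84| = 3.4222; 4.59*0.15*|0.15| = 0.1033.
Sum of numerator = -5.1396.
Denominator terms (r*|Q|): 4.55*|-1.38| = 6.279; 4.85*|0.84| = 4.074; 4.59*|0.15| = 0.6885.
2 * sum of denominator = 2 * 11.0415 = 22.083.
dQ = --5.1396 / 22.083 = 0.2327 m^3/s.

0.2327


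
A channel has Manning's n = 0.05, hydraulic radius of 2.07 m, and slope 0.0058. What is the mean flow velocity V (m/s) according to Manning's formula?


Manning's equation gives V = (1/n) * R^(2/3) * S^(1/2).
First, compute R^(2/3) = 2.07^(2/3) = 1.6242.
Next, S^(1/2) = 0.0058^(1/2) = 0.076158.
Then 1/n = 1/0.05 = 20.0.
V = 20.0 * 1.6242 * 0.076158 = 2.4739 m/s.

2.4739


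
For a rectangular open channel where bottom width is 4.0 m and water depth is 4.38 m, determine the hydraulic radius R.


For a rectangular section:
Flow area A = b * y = 4.0 * 4.38 = 17.52 m^2.
Wetted perimeter P = b + 2y = 4.0 + 2*4.38 = 12.76 m.
Hydraulic radius R = A/P = 17.52 / 12.76 = 1.373 m.

1.373


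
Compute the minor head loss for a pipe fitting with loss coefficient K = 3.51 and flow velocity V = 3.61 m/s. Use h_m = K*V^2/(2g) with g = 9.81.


Minor loss formula: h_m = K * V^2/(2g).
V^2 = 3.61^2 = 13.0321.
V^2/(2g) = 13.0321 / 19.62 = 0.6642 m.
h_m = 3.51 * 0.6642 = 2.3314 m.

2.3314


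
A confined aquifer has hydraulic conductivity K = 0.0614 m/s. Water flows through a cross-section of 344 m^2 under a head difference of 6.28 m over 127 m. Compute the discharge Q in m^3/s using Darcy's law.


Darcy's law: Q = K * A * i, where i = dh/L.
Hydraulic gradient i = 6.28 / 127 = 0.049449.
Q = 0.0614 * 344 * 0.049449
  = 1.0444 m^3/s.

1.0444


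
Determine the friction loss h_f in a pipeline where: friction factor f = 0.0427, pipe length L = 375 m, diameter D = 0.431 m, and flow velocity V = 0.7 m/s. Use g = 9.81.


Darcy-Weisbach equation: h_f = f * (L/D) * V^2/(2g).
f * L/D = 0.0427 * 375/0.431 = 37.152.
V^2/(2g) = 0.7^2 / (2*9.81) = 0.49 / 19.62 = 0.025 m.
h_f = 37.152 * 0.025 = 0.928 m.

0.928


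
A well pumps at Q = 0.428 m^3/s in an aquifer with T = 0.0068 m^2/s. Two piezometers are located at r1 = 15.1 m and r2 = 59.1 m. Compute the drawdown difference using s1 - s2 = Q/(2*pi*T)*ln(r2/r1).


Thiem equation: s1 - s2 = Q/(2*pi*T) * ln(r2/r1).
ln(r2/r1) = ln(59.1/15.1) = 1.3645.
Q/(2*pi*T) = 0.428 / (2*pi*0.0068) = 0.428 / 0.0427 = 10.0174.
s1 - s2 = 10.0174 * 1.3645 = 13.6691 m.

13.6691


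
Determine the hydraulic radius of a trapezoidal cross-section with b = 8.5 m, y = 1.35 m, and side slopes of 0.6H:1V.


For a trapezoidal section with side slope z:
A = (b + z*y)*y = (8.5 + 0.6*1.35)*1.35 = 12.569 m^2.
P = b + 2*y*sqrt(1 + z^2) = 8.5 + 2*1.35*sqrt(1 + 0.6^2) = 11.649 m.
R = A/P = 12.569 / 11.649 = 1.079 m.

1.079


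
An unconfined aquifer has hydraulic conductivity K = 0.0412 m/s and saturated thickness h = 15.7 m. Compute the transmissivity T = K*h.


Transmissivity is defined as T = K * h.
T = 0.0412 * 15.7
  = 0.6468 m^2/s.

0.6468


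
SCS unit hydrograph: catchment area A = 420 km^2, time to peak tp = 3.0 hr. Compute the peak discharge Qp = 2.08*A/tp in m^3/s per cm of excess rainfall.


SCS formula: Qp = 2.08 * A / tp.
Qp = 2.08 * 420 / 3.0
   = 873.6 / 3.0
   = 291.2 m^3/s per cm.

291.2


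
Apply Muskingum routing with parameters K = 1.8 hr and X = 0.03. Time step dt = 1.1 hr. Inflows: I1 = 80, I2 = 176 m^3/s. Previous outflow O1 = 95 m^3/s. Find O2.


Muskingum coefficients:
denom = 2*K*(1-X) + dt = 2*1.8*(1-0.03) + 1.1 = 4.592.
C0 = (dt - 2*K*X)/denom = (1.1 - 2*1.8*0.03)/4.592 = 0.216.
C1 = (dt + 2*K*X)/denom = (1.1 + 2*1.8*0.03)/4.592 = 0.2631.
C2 = (2*K*(1-X) - dt)/denom = 0.5209.
O2 = C0*I2 + C1*I1 + C2*O1
   = 0.216*176 + 0.2631*80 + 0.5209*95
   = 108.55 m^3/s.

108.55


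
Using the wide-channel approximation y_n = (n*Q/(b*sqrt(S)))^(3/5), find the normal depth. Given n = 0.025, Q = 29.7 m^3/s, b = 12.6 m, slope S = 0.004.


We use the wide-channel approximation y_n = (n*Q/(b*sqrt(S)))^(3/5).
sqrt(S) = sqrt(0.004) = 0.063246.
Numerator: n*Q = 0.025 * 29.7 = 0.7425.
Denominator: b*sqrt(S) = 12.6 * 0.063246 = 0.7969.
arg = 0.9317.
y_n = 0.9317^(3/5) = 0.9585 m.

0.9585


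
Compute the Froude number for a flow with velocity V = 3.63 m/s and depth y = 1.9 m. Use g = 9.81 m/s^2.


The Froude number is defined as Fr = V / sqrt(g*y).
g*y = 9.81 * 1.9 = 18.639.
sqrt(g*y) = sqrt(18.639) = 4.3173.
Fr = 3.63 / 4.3173 = 0.8408.

0.8408


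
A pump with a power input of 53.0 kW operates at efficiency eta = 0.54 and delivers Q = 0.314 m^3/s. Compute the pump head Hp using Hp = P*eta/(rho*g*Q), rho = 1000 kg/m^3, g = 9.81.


Pump head formula: Hp = P * eta / (rho * g * Q).
Numerator: P * eta = 53.0 * 1000 * 0.54 = 28620.0 W.
Denominator: rho * g * Q = 1000 * 9.81 * 0.314 = 3080.34.
Hp = 28620.0 / 3080.34 = 9.29 m.

9.29


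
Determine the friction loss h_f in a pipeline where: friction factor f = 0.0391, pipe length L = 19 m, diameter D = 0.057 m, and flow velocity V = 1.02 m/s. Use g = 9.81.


Darcy-Weisbach equation: h_f = f * (L/D) * V^2/(2g).
f * L/D = 0.0391 * 19/0.057 = 13.0333.
V^2/(2g) = 1.02^2 / (2*9.81) = 1.0404 / 19.62 = 0.053 m.
h_f = 13.0333 * 0.053 = 0.691 m.

0.691


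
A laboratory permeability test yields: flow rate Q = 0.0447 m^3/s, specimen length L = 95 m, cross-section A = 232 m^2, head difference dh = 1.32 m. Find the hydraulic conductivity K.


From K = Q*L / (A*dh):
Numerator: Q*L = 0.0447 * 95 = 4.2465.
Denominator: A*dh = 232 * 1.32 = 306.24.
K = 4.2465 / 306.24 = 0.013867 m/s.

0.013867


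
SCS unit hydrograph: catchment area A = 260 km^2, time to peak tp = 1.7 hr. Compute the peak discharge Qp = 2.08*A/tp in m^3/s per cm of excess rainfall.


SCS formula: Qp = 2.08 * A / tp.
Qp = 2.08 * 260 / 1.7
   = 540.8 / 1.7
   = 318.12 m^3/s per cm.

318.12


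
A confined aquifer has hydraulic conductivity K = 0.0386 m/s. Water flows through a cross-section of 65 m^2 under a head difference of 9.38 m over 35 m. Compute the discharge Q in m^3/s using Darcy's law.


Darcy's law: Q = K * A * i, where i = dh/L.
Hydraulic gradient i = 9.38 / 35 = 0.268.
Q = 0.0386 * 65 * 0.268
  = 0.6724 m^3/s.

0.6724


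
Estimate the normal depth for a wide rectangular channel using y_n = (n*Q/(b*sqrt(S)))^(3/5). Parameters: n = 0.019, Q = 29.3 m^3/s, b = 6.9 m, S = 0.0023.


We use the wide-channel approximation y_n = (n*Q/(b*sqrt(S)))^(3/5).
sqrt(S) = sqrt(0.0023) = 0.047958.
Numerator: n*Q = 0.019 * 29.3 = 0.5567.
Denominator: b*sqrt(S) = 6.9 * 0.047958 = 0.33091.
arg = 1.6823.
y_n = 1.6823^(3/5) = 1.3663 m.

1.3663


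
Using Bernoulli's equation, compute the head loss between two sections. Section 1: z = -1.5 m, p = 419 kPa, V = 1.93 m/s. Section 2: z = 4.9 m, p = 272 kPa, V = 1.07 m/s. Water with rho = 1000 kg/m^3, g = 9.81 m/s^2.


Total head at each section: H = z + p/(rho*g) + V^2/(2g).
H1 = -1.5 + 419*1000/(1000*9.81) + 1.93^2/(2*9.81)
   = -1.5 + 42.712 + 0.1899
   = 41.401 m.
H2 = 4.9 + 272*1000/(1000*9.81) + 1.07^2/(2*9.81)
   = 4.9 + 27.727 + 0.0584
   = 32.685 m.
h_L = H1 - H2 = 41.401 - 32.685 = 8.716 m.

8.716


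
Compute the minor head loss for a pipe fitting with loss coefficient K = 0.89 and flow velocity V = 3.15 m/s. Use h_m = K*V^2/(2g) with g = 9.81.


Minor loss formula: h_m = K * V^2/(2g).
V^2 = 3.15^2 = 9.9225.
V^2/(2g) = 9.9225 / 19.62 = 0.5057 m.
h_m = 0.89 * 0.5057 = 0.4501 m.

0.4501


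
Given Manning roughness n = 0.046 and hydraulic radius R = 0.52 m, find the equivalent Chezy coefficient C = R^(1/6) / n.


The Chezy coefficient relates to Manning's n through C = R^(1/6) / n.
R^(1/6) = 0.52^(1/6) = 0.896741.
C = 0.896741 / 0.046 = 19.49 m^(1/2)/s.

19.49


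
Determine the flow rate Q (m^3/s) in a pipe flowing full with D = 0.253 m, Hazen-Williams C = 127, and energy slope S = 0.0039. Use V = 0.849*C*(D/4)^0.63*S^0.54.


For a full circular pipe, R = D/4 = 0.253/4 = 0.0633 m.
V = 0.849 * 127 * 0.0633^0.63 * 0.0039^0.54
  = 0.849 * 127 * 0.175658 * 0.050024
  = 0.9474 m/s.
Pipe area A = pi*D^2/4 = pi*0.253^2/4 = 0.0503 m^2.
Q = A * V = 0.0503 * 0.9474 = 0.0476 m^3/s.

0.0476


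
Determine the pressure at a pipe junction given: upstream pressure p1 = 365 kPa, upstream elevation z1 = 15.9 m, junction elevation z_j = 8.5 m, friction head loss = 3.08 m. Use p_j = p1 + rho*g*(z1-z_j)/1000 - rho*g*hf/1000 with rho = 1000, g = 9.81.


Junction pressure: p_j = p1 + rho*g*(z1 - z_j)/1000 - rho*g*hf/1000.
Elevation term = 1000*9.81*(15.9 - 8.5)/1000 = 72.594 kPa.
Friction term = 1000*9.81*3.08/1000 = 30.215 kPa.
p_j = 365 + 72.594 - 30.215 = 407.38 kPa.

407.38


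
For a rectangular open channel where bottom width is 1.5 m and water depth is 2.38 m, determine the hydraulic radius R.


For a rectangular section:
Flow area A = b * y = 1.5 * 2.38 = 3.57 m^2.
Wetted perimeter P = b + 2y = 1.5 + 2*2.38 = 6.26 m.
Hydraulic radius R = A/P = 3.57 / 6.26 = 0.5703 m.

0.5703


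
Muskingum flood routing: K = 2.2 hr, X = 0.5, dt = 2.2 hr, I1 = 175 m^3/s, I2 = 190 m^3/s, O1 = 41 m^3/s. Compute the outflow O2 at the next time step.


Muskingum coefficients:
denom = 2*K*(1-X) + dt = 2*2.2*(1-0.5) + 2.2 = 4.4.
C0 = (dt - 2*K*X)/denom = (2.2 - 2*2.2*0.5)/4.4 = 0.0.
C1 = (dt + 2*K*X)/denom = (2.2 + 2*2.2*0.5)/4.4 = 1.0.
C2 = (2*K*(1-X) - dt)/denom = 0.0.
O2 = C0*I2 + C1*I1 + C2*O1
   = 0.0*190 + 1.0*175 + 0.0*41
   = 175.0 m^3/s.

175.0


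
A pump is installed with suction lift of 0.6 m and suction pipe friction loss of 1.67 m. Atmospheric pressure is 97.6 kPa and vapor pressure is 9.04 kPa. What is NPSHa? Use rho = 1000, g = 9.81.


NPSHa = p_atm/(rho*g) - z_s - hf_s - p_vap/(rho*g).
p_atm/(rho*g) = 97.6*1000 / (1000*9.81) = 9.949 m.
p_vap/(rho*g) = 9.04*1000 / (1000*9.81) = 0.922 m.
NPSHa = 9.949 - 0.6 - 1.67 - 0.922
      = 6.76 m.

6.76


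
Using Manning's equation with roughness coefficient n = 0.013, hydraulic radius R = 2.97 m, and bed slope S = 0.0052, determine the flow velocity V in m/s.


Manning's equation gives V = (1/n) * R^(2/3) * S^(1/2).
First, compute R^(2/3) = 2.97^(2/3) = 2.0662.
Next, S^(1/2) = 0.0052^(1/2) = 0.072111.
Then 1/n = 1/0.013 = 76.92.
V = 76.92 * 2.0662 * 0.072111 = 11.4612 m/s.

11.4612


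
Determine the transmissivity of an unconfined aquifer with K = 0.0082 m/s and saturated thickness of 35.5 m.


Transmissivity is defined as T = K * h.
T = 0.0082 * 35.5
  = 0.2911 m^2/s.

0.2911


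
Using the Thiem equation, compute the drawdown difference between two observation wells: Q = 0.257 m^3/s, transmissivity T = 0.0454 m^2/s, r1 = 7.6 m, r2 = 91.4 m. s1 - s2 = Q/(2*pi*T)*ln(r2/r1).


Thiem equation: s1 - s2 = Q/(2*pi*T) * ln(r2/r1).
ln(r2/r1) = ln(91.4/7.6) = 2.4871.
Q/(2*pi*T) = 0.257 / (2*pi*0.0454) = 0.257 / 0.2853 = 0.9009.
s1 - s2 = 0.9009 * 2.4871 = 2.2407 m.

2.2407


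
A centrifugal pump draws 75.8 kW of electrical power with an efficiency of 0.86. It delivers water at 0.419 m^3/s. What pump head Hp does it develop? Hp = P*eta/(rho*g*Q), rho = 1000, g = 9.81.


Pump head formula: Hp = P * eta / (rho * g * Q).
Numerator: P * eta = 75.8 * 1000 * 0.86 = 65188.0 W.
Denominator: rho * g * Q = 1000 * 9.81 * 0.419 = 4110.39.
Hp = 65188.0 / 4110.39 = 15.86 m.

15.86


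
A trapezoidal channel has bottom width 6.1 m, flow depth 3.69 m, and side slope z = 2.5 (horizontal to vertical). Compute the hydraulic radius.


For a trapezoidal section with side slope z:
A = (b + z*y)*y = (6.1 + 2.5*3.69)*3.69 = 56.549 m^2.
P = b + 2*y*sqrt(1 + z^2) = 6.1 + 2*3.69*sqrt(1 + 2.5^2) = 25.971 m.
R = A/P = 56.549 / 25.971 = 2.1774 m.

2.1774


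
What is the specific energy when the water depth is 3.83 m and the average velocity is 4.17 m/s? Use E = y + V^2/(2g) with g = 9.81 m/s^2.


Specific energy E = y + V^2/(2g).
Velocity head = V^2/(2g) = 4.17^2 / (2*9.81) = 17.3889 / 19.62 = 0.8863 m.
E = 3.83 + 0.8863 = 4.7163 m.

4.7163


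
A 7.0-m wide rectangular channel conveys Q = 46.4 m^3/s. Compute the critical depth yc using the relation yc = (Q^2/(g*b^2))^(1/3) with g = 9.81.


Using yc = (Q^2 / (g * b^2))^(1/3):
Q^2 = 46.4^2 = 2152.96.
g * b^2 = 9.81 * 7.0^2 = 9.81 * 49.0 = 480.69.
Q^2 / (g*b^2) = 2152.96 / 480.69 = 4.4789.
yc = 4.4789^(1/3) = 1.6484 m.

1.6484


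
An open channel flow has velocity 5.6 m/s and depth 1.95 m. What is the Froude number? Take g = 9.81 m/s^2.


The Froude number is defined as Fr = V / sqrt(g*y).
g*y = 9.81 * 1.95 = 19.1295.
sqrt(g*y) = sqrt(19.1295) = 4.3737.
Fr = 5.6 / 4.3737 = 1.2804.

1.2804


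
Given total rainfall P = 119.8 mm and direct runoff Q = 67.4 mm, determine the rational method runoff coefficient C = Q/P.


The runoff coefficient C = runoff depth / rainfall depth.
C = 67.4 / 119.8
  = 0.5626.

0.5626


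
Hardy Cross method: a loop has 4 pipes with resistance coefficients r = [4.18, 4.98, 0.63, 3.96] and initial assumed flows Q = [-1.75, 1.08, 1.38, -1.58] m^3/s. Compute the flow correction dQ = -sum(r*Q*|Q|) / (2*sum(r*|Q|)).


Numerator terms (r*Q*|Q|): 4.18*-1.75*|-1.75| = -12.8012; 4.98*1.08*|1.08| = 5.8087; 0.63*1.38*|1.38| = 1.1998; 3.96*-1.58*|-1.58| = -9.8857.
Sum of numerator = -15.6785.
Denominator terms (r*|Q|): 4.18*|-1.75| = 7.315; 4.98*|1.08| = 5.3784; 0.63*|1.38| = 0.8694; 3.96*|-1.58| = 6.2568.
2 * sum of denominator = 2 * 19.8196 = 39.6392.
dQ = --15.6785 / 39.6392 = 0.3955 m^3/s.

0.3955


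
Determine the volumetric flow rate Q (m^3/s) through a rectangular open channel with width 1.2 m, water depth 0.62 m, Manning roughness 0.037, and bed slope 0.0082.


For a rectangular channel, the cross-sectional area A = b * y = 1.2 * 0.62 = 0.74 m^2.
The wetted perimeter P = b + 2y = 1.2 + 2*0.62 = 2.44 m.
Hydraulic radius R = A/P = 0.74/2.44 = 0.3049 m.
Velocity V = (1/n)*R^(2/3)*S^(1/2) = (1/0.037)*0.3049^(2/3)*0.0082^(1/2) = 1.1087 m/s.
Discharge Q = A * V = 0.74 * 1.1087 = 0.825 m^3/s.

0.825


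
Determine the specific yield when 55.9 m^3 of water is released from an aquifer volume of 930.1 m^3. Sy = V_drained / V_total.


Specific yield Sy = Volume drained / Total volume.
Sy = 55.9 / 930.1
   = 0.0601.

0.0601


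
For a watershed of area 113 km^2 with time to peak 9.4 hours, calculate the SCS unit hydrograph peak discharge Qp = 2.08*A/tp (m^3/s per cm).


SCS formula: Qp = 2.08 * A / tp.
Qp = 2.08 * 113 / 9.4
   = 235.04 / 9.4
   = 25.0 m^3/s per cm.

25.0


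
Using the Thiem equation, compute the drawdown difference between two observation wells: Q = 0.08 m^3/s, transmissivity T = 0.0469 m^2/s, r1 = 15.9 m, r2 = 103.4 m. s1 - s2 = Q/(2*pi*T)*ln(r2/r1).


Thiem equation: s1 - s2 = Q/(2*pi*T) * ln(r2/r1).
ln(r2/r1) = ln(103.4/15.9) = 1.8723.
Q/(2*pi*T) = 0.08 / (2*pi*0.0469) = 0.08 / 0.2947 = 0.2715.
s1 - s2 = 0.2715 * 1.8723 = 0.5083 m.

0.5083


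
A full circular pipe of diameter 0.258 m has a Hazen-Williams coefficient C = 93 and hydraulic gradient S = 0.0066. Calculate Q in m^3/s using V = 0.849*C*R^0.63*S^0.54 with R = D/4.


For a full circular pipe, R = D/4 = 0.258/4 = 0.0645 m.
V = 0.849 * 93 * 0.0645^0.63 * 0.0066^0.54
  = 0.849 * 93 * 0.177837 * 0.066459
  = 0.9332 m/s.
Pipe area A = pi*D^2/4 = pi*0.258^2/4 = 0.0523 m^2.
Q = A * V = 0.0523 * 0.9332 = 0.0488 m^3/s.

0.0488


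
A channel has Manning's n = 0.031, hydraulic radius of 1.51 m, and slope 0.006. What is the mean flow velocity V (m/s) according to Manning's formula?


Manning's equation gives V = (1/n) * R^(2/3) * S^(1/2).
First, compute R^(2/3) = 1.51^(2/3) = 1.3162.
Next, S^(1/2) = 0.006^(1/2) = 0.07746.
Then 1/n = 1/0.031 = 32.26.
V = 32.26 * 1.3162 * 0.07746 = 3.2888 m/s.

3.2888


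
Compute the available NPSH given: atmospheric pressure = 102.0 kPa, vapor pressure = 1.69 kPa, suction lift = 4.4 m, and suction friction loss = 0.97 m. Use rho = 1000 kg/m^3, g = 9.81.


NPSHa = p_atm/(rho*g) - z_s - hf_s - p_vap/(rho*g).
p_atm/(rho*g) = 102.0*1000 / (1000*9.81) = 10.398 m.
p_vap/(rho*g) = 1.69*1000 / (1000*9.81) = 0.172 m.
NPSHa = 10.398 - 4.4 - 0.97 - 0.172
      = 4.86 m.

4.86


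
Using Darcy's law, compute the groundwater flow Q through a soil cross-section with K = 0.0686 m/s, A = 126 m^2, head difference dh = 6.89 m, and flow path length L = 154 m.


Darcy's law: Q = K * A * i, where i = dh/L.
Hydraulic gradient i = 6.89 / 154 = 0.04474.
Q = 0.0686 * 126 * 0.04474
  = 0.3867 m^3/s.

0.3867


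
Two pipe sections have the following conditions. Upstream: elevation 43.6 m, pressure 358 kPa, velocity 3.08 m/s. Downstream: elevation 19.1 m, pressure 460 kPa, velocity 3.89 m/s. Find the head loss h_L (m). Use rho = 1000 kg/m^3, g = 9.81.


Total head at each section: H = z + p/(rho*g) + V^2/(2g).
H1 = 43.6 + 358*1000/(1000*9.81) + 3.08^2/(2*9.81)
   = 43.6 + 36.493 + 0.4835
   = 80.577 m.
H2 = 19.1 + 460*1000/(1000*9.81) + 3.89^2/(2*9.81)
   = 19.1 + 46.891 + 0.7713
   = 66.762 m.
h_L = H1 - H2 = 80.577 - 66.762 = 13.815 m.

13.815


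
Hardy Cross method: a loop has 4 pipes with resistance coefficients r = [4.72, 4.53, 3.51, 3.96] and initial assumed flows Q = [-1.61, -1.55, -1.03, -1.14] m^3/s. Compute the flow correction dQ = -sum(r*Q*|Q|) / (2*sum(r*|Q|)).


Numerator terms (r*Q*|Q|): 4.72*-1.61*|-1.61| = -12.2347; 4.53*-1.55*|-1.55| = -10.8833; 3.51*-1.03*|-1.03| = -3.7238; 3.96*-1.14*|-1.14| = -5.1464.
Sum of numerator = -31.9882.
Denominator terms (r*|Q|): 4.72*|-1.61| = 7.5992; 4.53*|-1.55| = 7.0215; 3.51*|-1.03| = 3.6153; 3.96*|-1.14| = 4.5144.
2 * sum of denominator = 2 * 22.7504 = 45.5008.
dQ = --31.9882 / 45.5008 = 0.703 m^3/s.

0.703


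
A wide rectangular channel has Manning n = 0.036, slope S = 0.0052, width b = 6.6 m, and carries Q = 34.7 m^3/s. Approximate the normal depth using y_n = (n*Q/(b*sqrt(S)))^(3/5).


We use the wide-channel approximation y_n = (n*Q/(b*sqrt(S)))^(3/5).
sqrt(S) = sqrt(0.0052) = 0.072111.
Numerator: n*Q = 0.036 * 34.7 = 1.2492.
Denominator: b*sqrt(S) = 6.6 * 0.072111 = 0.475933.
arg = 2.6247.
y_n = 2.6247^(3/5) = 1.7842 m.

1.7842


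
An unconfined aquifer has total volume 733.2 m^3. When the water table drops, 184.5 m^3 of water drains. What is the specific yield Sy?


Specific yield Sy = Volume drained / Total volume.
Sy = 184.5 / 733.2
   = 0.2516.

0.2516


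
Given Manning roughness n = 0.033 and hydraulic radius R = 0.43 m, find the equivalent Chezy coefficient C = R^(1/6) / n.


The Chezy coefficient relates to Manning's n through C = R^(1/6) / n.
R^(1/6) = 0.43^(1/6) = 0.868783.
C = 0.868783 / 0.033 = 26.33 m^(1/2)/s.

26.33


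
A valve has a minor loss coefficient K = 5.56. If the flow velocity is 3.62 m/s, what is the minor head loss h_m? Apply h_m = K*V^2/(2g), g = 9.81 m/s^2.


Minor loss formula: h_m = K * V^2/(2g).
V^2 = 3.62^2 = 13.1044.
V^2/(2g) = 13.1044 / 19.62 = 0.6679 m.
h_m = 5.56 * 0.6679 = 3.7136 m.

3.7136


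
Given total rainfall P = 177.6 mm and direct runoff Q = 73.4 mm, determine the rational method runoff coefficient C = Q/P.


The runoff coefficient C = runoff depth / rainfall depth.
C = 73.4 / 177.6
  = 0.4133.

0.4133


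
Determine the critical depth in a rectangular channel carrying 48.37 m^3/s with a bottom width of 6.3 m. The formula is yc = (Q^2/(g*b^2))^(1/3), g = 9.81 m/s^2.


Using yc = (Q^2 / (g * b^2))^(1/3):
Q^2 = 48.37^2 = 2339.66.
g * b^2 = 9.81 * 6.3^2 = 9.81 * 39.69 = 389.36.
Q^2 / (g*b^2) = 2339.66 / 389.36 = 6.009.
yc = 6.009^(1/3) = 1.818 m.

1.818


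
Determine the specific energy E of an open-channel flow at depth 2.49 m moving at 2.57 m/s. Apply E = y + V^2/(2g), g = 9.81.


Specific energy E = y + V^2/(2g).
Velocity head = V^2/(2g) = 2.57^2 / (2*9.81) = 6.6049 / 19.62 = 0.3366 m.
E = 2.49 + 0.3366 = 2.8266 m.

2.8266


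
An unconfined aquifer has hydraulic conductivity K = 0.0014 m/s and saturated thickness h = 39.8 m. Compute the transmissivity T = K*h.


Transmissivity is defined as T = K * h.
T = 0.0014 * 39.8
  = 0.0557 m^2/s.

0.0557


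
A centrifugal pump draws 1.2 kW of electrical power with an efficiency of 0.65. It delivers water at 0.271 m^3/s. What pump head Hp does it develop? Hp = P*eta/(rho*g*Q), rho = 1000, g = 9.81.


Pump head formula: Hp = P * eta / (rho * g * Q).
Numerator: P * eta = 1.2 * 1000 * 0.65 = 780.0 W.
Denominator: rho * g * Q = 1000 * 9.81 * 0.271 = 2658.51.
Hp = 780.0 / 2658.51 = 0.29 m.

0.29


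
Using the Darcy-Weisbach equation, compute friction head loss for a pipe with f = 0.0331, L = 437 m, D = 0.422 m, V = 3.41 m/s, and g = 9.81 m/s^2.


Darcy-Weisbach equation: h_f = f * (L/D) * V^2/(2g).
f * L/D = 0.0331 * 437/0.422 = 34.2765.
V^2/(2g) = 3.41^2 / (2*9.81) = 11.6281 / 19.62 = 0.5927 m.
h_f = 34.2765 * 0.5927 = 20.315 m.

20.315


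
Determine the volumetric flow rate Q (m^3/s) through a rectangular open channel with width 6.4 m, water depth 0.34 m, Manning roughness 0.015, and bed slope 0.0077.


For a rectangular channel, the cross-sectional area A = b * y = 6.4 * 0.34 = 2.18 m^2.
The wetted perimeter P = b + 2y = 6.4 + 2*0.34 = 7.08 m.
Hydraulic radius R = A/P = 2.18/7.08 = 0.3073 m.
Velocity V = (1/n)*R^(2/3)*S^(1/2) = (1/0.015)*0.3073^(2/3)*0.0077^(1/2) = 2.6642 m/s.
Discharge Q = A * V = 2.18 * 2.6642 = 5.797 m^3/s.

5.797


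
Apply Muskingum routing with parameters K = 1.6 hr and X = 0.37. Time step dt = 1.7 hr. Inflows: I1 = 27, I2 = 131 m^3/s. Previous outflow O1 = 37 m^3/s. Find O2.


Muskingum coefficients:
denom = 2*K*(1-X) + dt = 2*1.6*(1-0.37) + 1.7 = 3.716.
C0 = (dt - 2*K*X)/denom = (1.7 - 2*1.6*0.37)/3.716 = 0.1389.
C1 = (dt + 2*K*X)/denom = (1.7 + 2*1.6*0.37)/3.716 = 0.7761.
C2 = (2*K*(1-X) - dt)/denom = 0.085.
O2 = C0*I2 + C1*I1 + C2*O1
   = 0.1389*131 + 0.7761*27 + 0.085*37
   = 42.29 m^3/s.

42.29


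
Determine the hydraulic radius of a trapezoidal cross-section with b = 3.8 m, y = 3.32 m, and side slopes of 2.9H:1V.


For a trapezoidal section with side slope z:
A = (b + z*y)*y = (3.8 + 2.9*3.32)*3.32 = 44.581 m^2.
P = b + 2*y*sqrt(1 + z^2) = 3.8 + 2*3.32*sqrt(1 + 2.9^2) = 24.169 m.
R = A/P = 44.581 / 24.169 = 1.8446 m.

1.8446


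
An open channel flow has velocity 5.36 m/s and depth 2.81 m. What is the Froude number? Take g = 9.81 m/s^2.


The Froude number is defined as Fr = V / sqrt(g*y).
g*y = 9.81 * 2.81 = 27.5661.
sqrt(g*y) = sqrt(27.5661) = 5.2503.
Fr = 5.36 / 5.2503 = 1.0209.

1.0209


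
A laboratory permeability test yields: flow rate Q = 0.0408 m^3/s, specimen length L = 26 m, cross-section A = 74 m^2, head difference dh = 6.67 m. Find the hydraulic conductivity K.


From K = Q*L / (A*dh):
Numerator: Q*L = 0.0408 * 26 = 1.0608.
Denominator: A*dh = 74 * 6.67 = 493.58.
K = 1.0608 / 493.58 = 0.002149 m/s.

0.002149


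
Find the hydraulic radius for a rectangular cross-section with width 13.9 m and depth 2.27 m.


For a rectangular section:
Flow area A = b * y = 13.9 * 2.27 = 31.55 m^2.
Wetted perimeter P = b + 2y = 13.9 + 2*2.27 = 18.44 m.
Hydraulic radius R = A/P = 31.55 / 18.44 = 1.7111 m.

1.7111


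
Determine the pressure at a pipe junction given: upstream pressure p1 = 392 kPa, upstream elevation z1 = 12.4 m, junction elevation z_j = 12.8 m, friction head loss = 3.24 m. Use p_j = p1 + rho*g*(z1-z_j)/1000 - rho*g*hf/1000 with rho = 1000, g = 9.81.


Junction pressure: p_j = p1 + rho*g*(z1 - z_j)/1000 - rho*g*hf/1000.
Elevation term = 1000*9.81*(12.4 - 12.8)/1000 = -3.924 kPa.
Friction term = 1000*9.81*3.24/1000 = 31.784 kPa.
p_j = 392 + -3.924 - 31.784 = 356.29 kPa.

356.29


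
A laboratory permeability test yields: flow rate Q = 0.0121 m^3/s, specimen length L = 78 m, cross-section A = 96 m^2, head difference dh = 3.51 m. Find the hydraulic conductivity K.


From K = Q*L / (A*dh):
Numerator: Q*L = 0.0121 * 78 = 0.9438.
Denominator: A*dh = 96 * 3.51 = 336.96.
K = 0.9438 / 336.96 = 0.002801 m/s.

0.002801


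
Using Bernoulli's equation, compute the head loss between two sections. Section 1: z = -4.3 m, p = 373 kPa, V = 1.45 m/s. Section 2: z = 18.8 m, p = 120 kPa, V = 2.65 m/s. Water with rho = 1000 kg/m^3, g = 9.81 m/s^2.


Total head at each section: H = z + p/(rho*g) + V^2/(2g).
H1 = -4.3 + 373*1000/(1000*9.81) + 1.45^2/(2*9.81)
   = -4.3 + 38.022 + 0.1072
   = 33.83 m.
H2 = 18.8 + 120*1000/(1000*9.81) + 2.65^2/(2*9.81)
   = 18.8 + 12.232 + 0.3579
   = 31.39 m.
h_L = H1 - H2 = 33.83 - 31.39 = 2.439 m.

2.439


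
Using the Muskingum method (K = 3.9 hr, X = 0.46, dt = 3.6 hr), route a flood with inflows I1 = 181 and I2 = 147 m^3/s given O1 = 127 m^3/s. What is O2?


Muskingum coefficients:
denom = 2*K*(1-X) + dt = 2*3.9*(1-0.46) + 3.6 = 7.812.
C0 = (dt - 2*K*X)/denom = (3.6 - 2*3.9*0.46)/7.812 = 0.0015.
C1 = (dt + 2*K*X)/denom = (3.6 + 2*3.9*0.46)/7.812 = 0.9201.
C2 = (2*K*(1-X) - dt)/denom = 0.0783.
O2 = C0*I2 + C1*I1 + C2*O1
   = 0.0015*147 + 0.9201*181 + 0.0783*127
   = 176.72 m^3/s.

176.72


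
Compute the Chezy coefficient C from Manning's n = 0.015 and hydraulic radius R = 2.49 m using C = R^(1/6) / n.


The Chezy coefficient relates to Manning's n through C = R^(1/6) / n.
R^(1/6) = 2.49^(1/6) = 1.164215.
C = 1.164215 / 0.015 = 77.61 m^(1/2)/s.

77.61


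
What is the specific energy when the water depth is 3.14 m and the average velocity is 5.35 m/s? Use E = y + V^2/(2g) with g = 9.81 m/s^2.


Specific energy E = y + V^2/(2g).
Velocity head = V^2/(2g) = 5.35^2 / (2*9.81) = 28.6225 / 19.62 = 1.4588 m.
E = 3.14 + 1.4588 = 4.5988 m.

4.5988


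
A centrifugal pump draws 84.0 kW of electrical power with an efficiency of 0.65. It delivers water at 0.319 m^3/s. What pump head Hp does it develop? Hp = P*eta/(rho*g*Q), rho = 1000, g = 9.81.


Pump head formula: Hp = P * eta / (rho * g * Q).
Numerator: P * eta = 84.0 * 1000 * 0.65 = 54600.0 W.
Denominator: rho * g * Q = 1000 * 9.81 * 0.319 = 3129.39.
Hp = 54600.0 / 3129.39 = 17.45 m.

17.45


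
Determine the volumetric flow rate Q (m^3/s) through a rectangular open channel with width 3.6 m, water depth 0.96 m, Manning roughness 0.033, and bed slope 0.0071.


For a rectangular channel, the cross-sectional area A = b * y = 3.6 * 0.96 = 3.46 m^2.
The wetted perimeter P = b + 2y = 3.6 + 2*0.96 = 5.52 m.
Hydraulic radius R = A/P = 3.46/5.52 = 0.6261 m.
Velocity V = (1/n)*R^(2/3)*S^(1/2) = (1/0.033)*0.6261^(2/3)*0.0071^(1/2) = 1.8687 m/s.
Discharge Q = A * V = 3.46 * 1.8687 = 6.458 m^3/s.

6.458


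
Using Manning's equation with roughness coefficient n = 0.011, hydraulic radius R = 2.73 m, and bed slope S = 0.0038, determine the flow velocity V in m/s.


Manning's equation gives V = (1/n) * R^(2/3) * S^(1/2).
First, compute R^(2/3) = 2.73^(2/3) = 1.9533.
Next, S^(1/2) = 0.0038^(1/2) = 0.061644.
Then 1/n = 1/0.011 = 90.91.
V = 90.91 * 1.9533 * 0.061644 = 10.9465 m/s.

10.9465


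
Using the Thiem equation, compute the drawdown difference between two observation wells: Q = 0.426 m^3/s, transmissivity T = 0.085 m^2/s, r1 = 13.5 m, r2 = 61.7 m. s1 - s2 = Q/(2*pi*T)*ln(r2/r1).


Thiem equation: s1 - s2 = Q/(2*pi*T) * ln(r2/r1).
ln(r2/r1) = ln(61.7/13.5) = 1.5196.
Q/(2*pi*T) = 0.426 / (2*pi*0.085) = 0.426 / 0.5341 = 0.7976.
s1 - s2 = 0.7976 * 1.5196 = 1.2121 m.

1.2121


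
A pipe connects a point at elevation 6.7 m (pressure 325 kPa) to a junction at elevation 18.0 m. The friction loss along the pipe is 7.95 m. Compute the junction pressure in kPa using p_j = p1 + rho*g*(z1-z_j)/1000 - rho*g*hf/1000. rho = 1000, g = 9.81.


Junction pressure: p_j = p1 + rho*g*(z1 - z_j)/1000 - rho*g*hf/1000.
Elevation term = 1000*9.81*(6.7 - 18.0)/1000 = -110.853 kPa.
Friction term = 1000*9.81*7.95/1000 = 77.99 kPa.
p_j = 325 + -110.853 - 77.99 = 136.16 kPa.

136.16


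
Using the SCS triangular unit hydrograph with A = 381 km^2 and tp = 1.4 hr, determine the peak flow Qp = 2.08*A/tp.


SCS formula: Qp = 2.08 * A / tp.
Qp = 2.08 * 381 / 1.4
   = 792.48 / 1.4
   = 566.06 m^3/s per cm.

566.06


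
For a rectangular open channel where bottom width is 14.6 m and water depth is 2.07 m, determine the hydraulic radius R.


For a rectangular section:
Flow area A = b * y = 14.6 * 2.07 = 30.22 m^2.
Wetted perimeter P = b + 2y = 14.6 + 2*2.07 = 18.74 m.
Hydraulic radius R = A/P = 30.22 / 18.74 = 1.6127 m.

1.6127


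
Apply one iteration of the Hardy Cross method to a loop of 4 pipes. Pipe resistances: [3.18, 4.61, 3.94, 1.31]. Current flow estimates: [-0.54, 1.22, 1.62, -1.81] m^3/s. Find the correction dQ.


Numerator terms (r*Q*|Q|): 3.18*-0.54*|-0.54| = -0.9273; 4.61*1.22*|1.22| = 6.8615; 3.94*1.62*|1.62| = 10.3401; 1.31*-1.81*|-1.81| = -4.2917.
Sum of numerator = 11.9827.
Denominator terms (r*|Q|): 3.18*|-0.54| = 1.7172; 4.61*|1.22| = 5.6242; 3.94*|1.62| = 6.3828; 1.31*|-1.81| = 2.3711.
2 * sum of denominator = 2 * 16.0953 = 32.1906.
dQ = -11.9827 / 32.1906 = -0.3722 m^3/s.

-0.3722


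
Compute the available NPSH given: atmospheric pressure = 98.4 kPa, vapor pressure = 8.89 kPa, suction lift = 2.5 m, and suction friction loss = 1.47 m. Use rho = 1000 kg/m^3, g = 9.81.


NPSHa = p_atm/(rho*g) - z_s - hf_s - p_vap/(rho*g).
p_atm/(rho*g) = 98.4*1000 / (1000*9.81) = 10.031 m.
p_vap/(rho*g) = 8.89*1000 / (1000*9.81) = 0.906 m.
NPSHa = 10.031 - 2.5 - 1.47 - 0.906
      = 5.15 m.

5.15


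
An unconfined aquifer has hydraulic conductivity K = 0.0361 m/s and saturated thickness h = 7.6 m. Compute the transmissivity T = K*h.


Transmissivity is defined as T = K * h.
T = 0.0361 * 7.6
  = 0.2744 m^2/s.

0.2744


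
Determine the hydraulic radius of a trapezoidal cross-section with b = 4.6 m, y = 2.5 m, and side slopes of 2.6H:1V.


For a trapezoidal section with side slope z:
A = (b + z*y)*y = (4.6 + 2.6*2.5)*2.5 = 27.75 m^2.
P = b + 2*y*sqrt(1 + z^2) = 4.6 + 2*2.5*sqrt(1 + 2.6^2) = 18.528 m.
R = A/P = 27.75 / 18.528 = 1.4977 m.

1.4977


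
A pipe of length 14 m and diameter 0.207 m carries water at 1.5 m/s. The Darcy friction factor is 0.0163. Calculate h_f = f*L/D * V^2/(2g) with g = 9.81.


Darcy-Weisbach equation: h_f = f * (L/D) * V^2/(2g).
f * L/D = 0.0163 * 14/0.207 = 1.1024.
V^2/(2g) = 1.5^2 / (2*9.81) = 2.25 / 19.62 = 0.1147 m.
h_f = 1.1024 * 0.1147 = 0.126 m.

0.126


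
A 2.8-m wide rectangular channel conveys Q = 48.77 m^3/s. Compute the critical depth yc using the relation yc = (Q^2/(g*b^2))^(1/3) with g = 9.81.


Using yc = (Q^2 / (g * b^2))^(1/3):
Q^2 = 48.77^2 = 2378.51.
g * b^2 = 9.81 * 2.8^2 = 9.81 * 7.84 = 76.91.
Q^2 / (g*b^2) = 2378.51 / 76.91 = 30.9259.
yc = 30.9259^(1/3) = 3.1389 m.

3.1389


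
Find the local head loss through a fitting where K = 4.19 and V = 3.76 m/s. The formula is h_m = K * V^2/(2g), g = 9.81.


Minor loss formula: h_m = K * V^2/(2g).
V^2 = 3.76^2 = 14.1376.
V^2/(2g) = 14.1376 / 19.62 = 0.7206 m.
h_m = 4.19 * 0.7206 = 3.0192 m.

3.0192


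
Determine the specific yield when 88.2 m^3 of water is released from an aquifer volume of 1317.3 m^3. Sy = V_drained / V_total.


Specific yield Sy = Volume drained / Total volume.
Sy = 88.2 / 1317.3
   = 0.067.

0.067


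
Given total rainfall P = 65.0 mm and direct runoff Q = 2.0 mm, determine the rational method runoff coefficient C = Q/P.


The runoff coefficient C = runoff depth / rainfall depth.
C = 2.0 / 65.0
  = 0.0308.

0.0308


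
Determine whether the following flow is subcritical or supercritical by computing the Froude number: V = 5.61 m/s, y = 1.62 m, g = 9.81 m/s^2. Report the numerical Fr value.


The Froude number is defined as Fr = V / sqrt(g*y).
g*y = 9.81 * 1.62 = 15.8922.
sqrt(g*y) = sqrt(15.8922) = 3.9865.
Fr = 5.61 / 3.9865 = 1.4072.
Since Fr > 1, the flow is supercritical.

1.4072


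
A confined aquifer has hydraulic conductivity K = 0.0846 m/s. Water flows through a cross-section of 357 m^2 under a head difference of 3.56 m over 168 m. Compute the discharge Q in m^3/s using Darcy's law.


Darcy's law: Q = K * A * i, where i = dh/L.
Hydraulic gradient i = 3.56 / 168 = 0.02119.
Q = 0.0846 * 357 * 0.02119
  = 0.64 m^3/s.

0.64


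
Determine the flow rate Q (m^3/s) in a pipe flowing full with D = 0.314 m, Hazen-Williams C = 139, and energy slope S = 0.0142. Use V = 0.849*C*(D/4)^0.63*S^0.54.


For a full circular pipe, R = D/4 = 0.314/4 = 0.0785 m.
V = 0.849 * 139 * 0.0785^0.63 * 0.0142^0.54
  = 0.849 * 139 * 0.201265 * 0.100516
  = 2.3874 m/s.
Pipe area A = pi*D^2/4 = pi*0.314^2/4 = 0.0774 m^2.
Q = A * V = 0.0774 * 2.3874 = 0.1849 m^3/s.

0.1849


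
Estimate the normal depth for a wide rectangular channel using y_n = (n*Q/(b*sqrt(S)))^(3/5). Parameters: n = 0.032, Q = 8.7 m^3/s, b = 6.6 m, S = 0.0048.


We use the wide-channel approximation y_n = (n*Q/(b*sqrt(S)))^(3/5).
sqrt(S) = sqrt(0.0048) = 0.069282.
Numerator: n*Q = 0.032 * 8.7 = 0.2784.
Denominator: b*sqrt(S) = 6.6 * 0.069282 = 0.457261.
arg = 0.6088.
y_n = 0.6088^(3/5) = 0.7425 m.

0.7425


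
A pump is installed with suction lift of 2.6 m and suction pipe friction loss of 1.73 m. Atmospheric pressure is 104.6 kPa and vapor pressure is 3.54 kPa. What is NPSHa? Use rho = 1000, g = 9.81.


NPSHa = p_atm/(rho*g) - z_s - hf_s - p_vap/(rho*g).
p_atm/(rho*g) = 104.6*1000 / (1000*9.81) = 10.663 m.
p_vap/(rho*g) = 3.54*1000 / (1000*9.81) = 0.361 m.
NPSHa = 10.663 - 2.6 - 1.73 - 0.361
      = 5.97 m.

5.97


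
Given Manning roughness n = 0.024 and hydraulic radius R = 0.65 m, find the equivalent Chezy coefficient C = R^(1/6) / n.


The Chezy coefficient relates to Manning's n through C = R^(1/6) / n.
R^(1/6) = 0.65^(1/6) = 0.93072.
C = 0.93072 / 0.024 = 38.78 m^(1/2)/s.

38.78


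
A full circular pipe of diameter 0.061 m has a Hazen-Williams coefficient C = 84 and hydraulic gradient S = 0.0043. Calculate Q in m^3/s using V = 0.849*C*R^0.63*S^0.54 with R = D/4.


For a full circular pipe, R = D/4 = 0.061/4 = 0.0152 m.
V = 0.849 * 84 * 0.0152^0.63 * 0.0043^0.54
  = 0.849 * 84 * 0.07169 * 0.052732
  = 0.2696 m/s.
Pipe area A = pi*D^2/4 = pi*0.061^2/4 = 0.0029 m^2.
Q = A * V = 0.0029 * 0.2696 = 0.0008 m^3/s.

0.0008
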